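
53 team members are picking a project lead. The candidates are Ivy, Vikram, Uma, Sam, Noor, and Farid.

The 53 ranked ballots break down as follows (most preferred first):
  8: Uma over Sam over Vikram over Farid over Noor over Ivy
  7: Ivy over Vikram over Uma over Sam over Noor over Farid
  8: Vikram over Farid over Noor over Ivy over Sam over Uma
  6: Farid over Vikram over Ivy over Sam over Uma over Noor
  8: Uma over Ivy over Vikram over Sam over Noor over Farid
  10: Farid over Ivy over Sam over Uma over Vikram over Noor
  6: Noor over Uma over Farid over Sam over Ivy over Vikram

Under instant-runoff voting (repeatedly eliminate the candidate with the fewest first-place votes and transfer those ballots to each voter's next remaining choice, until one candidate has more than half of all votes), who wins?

Round 1: Ivy 7, Vikram 8, Uma 16, Sam 0, Noor 6, Farid 16. Sam eliminated.
Round 2: Ivy 7, Vikram 8, Uma 16, Noor 6, Farid 16. Noor eliminated.
Round 3: Ivy 7, Vikram 8, Uma 22, Farid 16. Ivy eliminated.
Round 4: Vikram 15, Uma 22, Farid 16. Vikram eliminated.
Round 5: Uma 29, Farid 24. Uma has a majority (≥27).

Uma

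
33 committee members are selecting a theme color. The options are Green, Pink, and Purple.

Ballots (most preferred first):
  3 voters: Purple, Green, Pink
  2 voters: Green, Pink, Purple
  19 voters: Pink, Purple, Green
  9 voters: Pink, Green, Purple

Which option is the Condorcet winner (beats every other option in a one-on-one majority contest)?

Pink vs Green: 28–5
Pink vs Purple: 30–3
Pink beats every other option.

Pink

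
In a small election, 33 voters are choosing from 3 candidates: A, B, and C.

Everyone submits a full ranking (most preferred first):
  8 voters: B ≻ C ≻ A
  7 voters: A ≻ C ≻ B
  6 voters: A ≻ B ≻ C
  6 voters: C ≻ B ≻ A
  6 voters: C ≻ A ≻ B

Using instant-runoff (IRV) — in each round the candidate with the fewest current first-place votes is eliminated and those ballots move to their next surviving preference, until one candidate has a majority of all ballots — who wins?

Round 1: A 13, B 8, C 12. B eliminated.
Round 2: A 13, C 20. C has a majority (≥17).

C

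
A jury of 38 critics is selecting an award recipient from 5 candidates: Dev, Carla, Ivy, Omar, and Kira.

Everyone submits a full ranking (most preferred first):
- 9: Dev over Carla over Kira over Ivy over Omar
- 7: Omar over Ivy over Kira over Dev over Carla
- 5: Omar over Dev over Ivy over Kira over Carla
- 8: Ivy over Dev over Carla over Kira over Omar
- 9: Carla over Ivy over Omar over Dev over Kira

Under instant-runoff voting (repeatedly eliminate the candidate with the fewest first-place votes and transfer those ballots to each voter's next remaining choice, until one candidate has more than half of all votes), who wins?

Omar

Round 1: Dev 9, Carla 9, Ivy 8, Omar 12, Kira 0. Kira eliminated.
Round 2: Dev 9, Carla 9, Ivy 8, Omar 12. Ivy eliminated.
Round 3: Dev 17, Carla 9, Omar 12. Carla eliminated.
Round 4: Dev 17, Omar 21. Omar has a majority (≥20).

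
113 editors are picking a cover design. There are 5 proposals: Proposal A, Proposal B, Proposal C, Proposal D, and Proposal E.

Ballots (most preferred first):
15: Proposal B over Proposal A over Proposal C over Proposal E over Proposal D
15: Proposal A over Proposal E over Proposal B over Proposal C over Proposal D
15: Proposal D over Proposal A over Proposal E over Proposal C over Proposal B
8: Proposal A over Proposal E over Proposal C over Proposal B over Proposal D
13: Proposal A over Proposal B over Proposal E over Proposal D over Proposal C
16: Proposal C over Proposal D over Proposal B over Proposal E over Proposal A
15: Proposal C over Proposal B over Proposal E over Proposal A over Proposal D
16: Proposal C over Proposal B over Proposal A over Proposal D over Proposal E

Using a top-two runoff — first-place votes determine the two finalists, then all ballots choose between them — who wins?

Round 1 first-place votes: Proposal A 36, Proposal B 15, Proposal C 47, Proposal D 15, Proposal E 0. Proposal C and Proposal A advance.
Runoff: Proposal C is ranked above Proposal A on 47 ballots, Proposal A above Proposal C on 66.

Proposal A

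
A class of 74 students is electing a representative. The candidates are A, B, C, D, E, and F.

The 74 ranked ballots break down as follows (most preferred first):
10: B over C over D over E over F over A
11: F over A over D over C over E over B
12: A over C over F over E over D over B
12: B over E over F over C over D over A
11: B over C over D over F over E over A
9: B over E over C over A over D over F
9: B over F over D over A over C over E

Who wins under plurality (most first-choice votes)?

First-place votes: A 12, B 51, C 0, D 0, E 0, F 11.

B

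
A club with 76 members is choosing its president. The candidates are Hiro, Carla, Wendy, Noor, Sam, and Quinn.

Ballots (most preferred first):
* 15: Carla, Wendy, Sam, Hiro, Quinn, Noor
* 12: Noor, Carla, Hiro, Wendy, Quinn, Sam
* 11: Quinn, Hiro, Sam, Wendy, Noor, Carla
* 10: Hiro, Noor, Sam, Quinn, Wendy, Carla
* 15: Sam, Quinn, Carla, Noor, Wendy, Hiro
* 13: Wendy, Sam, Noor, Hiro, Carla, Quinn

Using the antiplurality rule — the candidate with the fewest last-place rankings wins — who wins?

Wendy

Last-place votes: Hiro 15, Carla 21, Wendy 0, Noor 15, Sam 12, Quinn 13.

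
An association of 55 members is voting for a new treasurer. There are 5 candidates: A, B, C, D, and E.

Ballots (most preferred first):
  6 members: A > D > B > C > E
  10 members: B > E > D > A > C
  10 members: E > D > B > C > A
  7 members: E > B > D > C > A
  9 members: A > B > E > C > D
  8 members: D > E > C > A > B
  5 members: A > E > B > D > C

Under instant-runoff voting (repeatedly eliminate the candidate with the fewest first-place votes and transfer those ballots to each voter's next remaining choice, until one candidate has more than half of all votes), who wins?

E

Round 1: A 20, B 10, C 0, D 8, E 17. C eliminated.
Round 2: A 20, B 10, D 8, E 17. D eliminated.
Round 3: A 20, B 10, E 25. B eliminated.
Round 4: A 20, E 35. E has a majority (≥28).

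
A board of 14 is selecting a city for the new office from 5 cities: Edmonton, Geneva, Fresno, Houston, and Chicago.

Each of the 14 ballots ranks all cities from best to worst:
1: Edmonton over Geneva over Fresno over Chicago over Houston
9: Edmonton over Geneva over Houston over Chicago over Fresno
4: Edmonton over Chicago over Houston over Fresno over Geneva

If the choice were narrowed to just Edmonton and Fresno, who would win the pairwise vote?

Edmonton is ranked above Fresno on 14 ballots; Fresno above Edmonton on 0.

Edmonton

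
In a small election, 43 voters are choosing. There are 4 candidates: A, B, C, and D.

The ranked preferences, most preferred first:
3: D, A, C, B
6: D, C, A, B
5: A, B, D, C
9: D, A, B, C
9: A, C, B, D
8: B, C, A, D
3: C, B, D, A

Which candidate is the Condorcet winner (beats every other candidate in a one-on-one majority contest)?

A vs B: 32–11
A vs C: 26–17
A vs D: 22–21
A beats every other candidate.

A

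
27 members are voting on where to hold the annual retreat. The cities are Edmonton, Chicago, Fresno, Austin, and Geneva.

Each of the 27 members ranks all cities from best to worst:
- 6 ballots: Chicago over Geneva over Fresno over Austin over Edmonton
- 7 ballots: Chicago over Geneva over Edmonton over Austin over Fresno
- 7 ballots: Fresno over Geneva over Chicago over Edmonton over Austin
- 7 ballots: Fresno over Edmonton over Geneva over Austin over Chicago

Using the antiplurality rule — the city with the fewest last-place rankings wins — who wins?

Last-place votes: Edmonton 6, Chicago 7, Fresno 7, Austin 7, Geneva 0.

Geneva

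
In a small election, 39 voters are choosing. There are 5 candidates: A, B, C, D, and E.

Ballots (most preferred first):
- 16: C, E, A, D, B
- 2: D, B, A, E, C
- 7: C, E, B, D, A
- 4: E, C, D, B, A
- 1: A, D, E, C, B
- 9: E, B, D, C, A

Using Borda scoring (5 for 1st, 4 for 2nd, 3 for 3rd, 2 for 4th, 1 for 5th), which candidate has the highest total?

A: 16×3 + 2×3 + 7×1 + 4×1 + 1×5 + 9×1 = 79
B: 16×1 + 2×4 + 7×3 + 4×2 + 1×1 + 9×4 = 90
C: 16×5 + 2×1 + 7×5 + 4×4 + 1×2 + 9×2 = 153
D: 16×2 + 2×5 + 7×2 + 4×3 + 1×4 + 9×3 = 99
E: 16×4 + 2×2 + 7×4 + 4×5 + 1×3 + 9×5 = 164

E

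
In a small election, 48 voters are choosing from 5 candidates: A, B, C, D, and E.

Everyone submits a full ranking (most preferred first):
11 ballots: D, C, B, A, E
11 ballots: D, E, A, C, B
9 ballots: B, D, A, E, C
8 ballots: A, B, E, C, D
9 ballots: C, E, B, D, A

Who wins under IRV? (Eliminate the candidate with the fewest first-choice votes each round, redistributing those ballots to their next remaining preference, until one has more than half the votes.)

Round 1: A 8, B 9, C 9, D 22, E 0. E eliminated.
Round 2: A 8, B 9, C 9, D 22. A eliminated.
Round 3: B 17, C 9, D 22. C eliminated.
Round 4: B 26, D 22. B has a majority (≥25).

B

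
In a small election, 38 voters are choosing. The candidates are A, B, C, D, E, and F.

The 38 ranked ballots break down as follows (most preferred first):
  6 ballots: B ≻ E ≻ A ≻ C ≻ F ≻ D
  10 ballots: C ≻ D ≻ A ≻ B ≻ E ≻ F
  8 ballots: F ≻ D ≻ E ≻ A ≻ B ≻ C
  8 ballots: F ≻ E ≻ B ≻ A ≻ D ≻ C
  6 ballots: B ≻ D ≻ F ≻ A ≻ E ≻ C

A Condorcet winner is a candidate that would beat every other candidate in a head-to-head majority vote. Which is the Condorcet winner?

B vs A: 20–18
B vs C: 28–10
B vs D: 20–18
B vs E: 22–16
B vs F: 22–16
B beats every other candidate.

B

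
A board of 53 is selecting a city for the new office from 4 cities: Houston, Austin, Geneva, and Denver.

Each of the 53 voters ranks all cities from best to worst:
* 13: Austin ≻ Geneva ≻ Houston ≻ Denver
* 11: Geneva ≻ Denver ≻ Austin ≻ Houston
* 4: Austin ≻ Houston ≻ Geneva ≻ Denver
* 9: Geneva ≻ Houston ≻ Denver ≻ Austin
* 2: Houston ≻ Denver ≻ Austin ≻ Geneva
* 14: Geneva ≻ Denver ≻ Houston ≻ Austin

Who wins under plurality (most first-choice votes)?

Geneva

First-place votes: Houston 2, Austin 17, Geneva 34, Denver 0.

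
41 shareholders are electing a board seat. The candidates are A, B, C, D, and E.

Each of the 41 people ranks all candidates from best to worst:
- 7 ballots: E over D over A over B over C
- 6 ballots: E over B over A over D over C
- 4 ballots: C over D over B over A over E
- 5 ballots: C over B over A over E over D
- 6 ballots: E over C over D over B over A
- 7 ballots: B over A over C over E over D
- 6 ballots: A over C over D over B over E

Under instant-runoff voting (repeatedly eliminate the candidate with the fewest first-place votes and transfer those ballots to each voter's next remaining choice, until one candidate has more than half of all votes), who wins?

C

Round 1: A 6, B 7, C 9, D 0, E 19. D eliminated.
Round 2: A 6, B 7, C 9, E 19. A eliminated.
Round 3: B 7, C 15, E 19. B eliminated.
Round 4: C 22, E 19. C has a majority (≥21).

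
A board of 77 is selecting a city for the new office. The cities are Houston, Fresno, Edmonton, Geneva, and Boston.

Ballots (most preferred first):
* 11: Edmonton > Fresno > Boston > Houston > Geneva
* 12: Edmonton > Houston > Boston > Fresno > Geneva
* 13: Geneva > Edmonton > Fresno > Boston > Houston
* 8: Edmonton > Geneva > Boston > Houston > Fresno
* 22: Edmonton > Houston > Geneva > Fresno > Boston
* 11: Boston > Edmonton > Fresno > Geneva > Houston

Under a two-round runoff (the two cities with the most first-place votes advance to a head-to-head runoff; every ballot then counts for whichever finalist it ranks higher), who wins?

Edmonton

Round 1 first-place votes: Houston 0, Fresno 0, Edmonton 53, Geneva 13, Boston 11. Edmonton and Geneva advance.
Runoff: Edmonton is ranked above Geneva on 64 ballots, Geneva above Edmonton on 13.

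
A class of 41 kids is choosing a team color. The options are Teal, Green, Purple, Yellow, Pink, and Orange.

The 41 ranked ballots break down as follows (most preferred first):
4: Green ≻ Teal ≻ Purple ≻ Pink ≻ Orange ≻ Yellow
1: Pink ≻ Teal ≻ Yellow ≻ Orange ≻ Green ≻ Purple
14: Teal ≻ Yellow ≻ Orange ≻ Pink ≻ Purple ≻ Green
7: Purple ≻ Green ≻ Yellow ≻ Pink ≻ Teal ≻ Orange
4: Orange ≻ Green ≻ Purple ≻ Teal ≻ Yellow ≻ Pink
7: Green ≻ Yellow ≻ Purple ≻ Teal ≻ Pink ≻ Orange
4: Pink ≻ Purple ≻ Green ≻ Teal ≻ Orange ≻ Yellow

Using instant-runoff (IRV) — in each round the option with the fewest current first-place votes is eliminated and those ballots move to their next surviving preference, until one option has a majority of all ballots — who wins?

Green

Round 1: Teal 14, Green 11, Purple 7, Yellow 0, Pink 5, Orange 4. Yellow eliminated.
Round 2: Teal 14, Green 11, Purple 7, Pink 5, Orange 4. Orange eliminated.
Round 3: Teal 14, Green 15, Purple 7, Pink 5. Pink eliminated.
Round 4: Teal 15, Green 15, Purple 11. Purple eliminated.
Round 5: Teal 15, Green 26. Green has a majority (≥21).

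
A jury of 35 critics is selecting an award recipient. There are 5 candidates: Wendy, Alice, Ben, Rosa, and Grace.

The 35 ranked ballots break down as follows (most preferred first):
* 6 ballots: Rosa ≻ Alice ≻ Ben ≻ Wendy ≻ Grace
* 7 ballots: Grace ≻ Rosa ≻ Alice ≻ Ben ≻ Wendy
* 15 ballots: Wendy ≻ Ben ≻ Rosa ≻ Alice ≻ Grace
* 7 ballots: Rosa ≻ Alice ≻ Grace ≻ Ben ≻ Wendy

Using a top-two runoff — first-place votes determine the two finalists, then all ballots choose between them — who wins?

Rosa

Round 1 first-place votes: Wendy 15, Alice 0, Ben 0, Rosa 13, Grace 7. Wendy and Rosa advance.
Runoff: Wendy is ranked above Rosa on 15 ballots, Rosa above Wendy on 20.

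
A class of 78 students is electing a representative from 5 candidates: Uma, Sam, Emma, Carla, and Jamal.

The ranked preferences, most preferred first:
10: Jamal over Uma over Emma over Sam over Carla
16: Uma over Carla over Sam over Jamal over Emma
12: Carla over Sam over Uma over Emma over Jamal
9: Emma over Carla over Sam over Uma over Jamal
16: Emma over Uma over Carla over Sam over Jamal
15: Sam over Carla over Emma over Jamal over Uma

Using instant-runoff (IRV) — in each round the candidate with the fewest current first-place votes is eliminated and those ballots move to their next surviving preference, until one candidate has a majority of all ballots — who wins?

Uma

Round 1: Uma 16, Sam 15, Emma 25, Carla 12, Jamal 10. Jamal eliminated.
Round 2: Uma 26, Sam 15, Emma 25, Carla 12. Carla eliminated.
Round 3: Uma 26, Sam 27, Emma 25. Emma eliminated.
Round 4: Uma 42, Sam 36. Uma has a majority (≥40).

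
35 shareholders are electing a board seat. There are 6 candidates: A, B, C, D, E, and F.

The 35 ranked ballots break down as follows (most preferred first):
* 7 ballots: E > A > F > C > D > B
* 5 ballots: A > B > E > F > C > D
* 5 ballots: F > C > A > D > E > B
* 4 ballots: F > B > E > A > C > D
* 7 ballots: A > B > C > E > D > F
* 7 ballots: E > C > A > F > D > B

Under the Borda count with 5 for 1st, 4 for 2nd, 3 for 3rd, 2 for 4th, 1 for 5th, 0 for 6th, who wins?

A

A: 7×4 + 5×5 + 5×3 + 4×2 + 7×5 + 7×3 = 132
B: 7×0 + 5×4 + 5×0 + 4×4 + 7×4 + 7×0 = 64
C: 7×2 + 5×1 + 5×4 + 4×1 + 7×3 + 7×4 = 92
D: 7×1 + 5×0 + 5×2 + 4×0 + 7×1 + 7×1 = 31
E: 7×5 + 5×3 + 5×1 + 4×3 + 7×2 + 7×5 = 116
F: 7×3 + 5×2 + 5×5 + 4×5 + 7×0 + 7×2 = 90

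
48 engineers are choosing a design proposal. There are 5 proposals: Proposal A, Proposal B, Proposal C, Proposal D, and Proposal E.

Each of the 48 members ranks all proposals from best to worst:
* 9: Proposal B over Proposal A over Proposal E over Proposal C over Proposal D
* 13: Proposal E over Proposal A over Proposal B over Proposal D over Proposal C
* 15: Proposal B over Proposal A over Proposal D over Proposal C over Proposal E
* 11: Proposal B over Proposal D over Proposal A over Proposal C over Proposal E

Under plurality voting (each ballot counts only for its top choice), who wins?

Proposal B

First-place votes: Proposal A 0, Proposal B 35, Proposal C 0, Proposal D 0, Proposal E 13.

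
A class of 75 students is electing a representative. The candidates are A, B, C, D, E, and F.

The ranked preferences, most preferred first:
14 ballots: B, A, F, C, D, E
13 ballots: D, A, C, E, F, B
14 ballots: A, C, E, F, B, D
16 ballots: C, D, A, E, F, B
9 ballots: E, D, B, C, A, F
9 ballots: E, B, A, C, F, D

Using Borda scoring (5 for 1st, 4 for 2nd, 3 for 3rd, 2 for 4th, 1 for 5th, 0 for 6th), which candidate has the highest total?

A

A: 14×4 + 13×4 + 14×5 + 16×3 + 9×1 + 9×3 = 262
B: 14×5 + 13×0 + 14×1 + 16×0 + 9×3 + 9×4 = 147
C: 14×2 + 13×3 + 14×4 + 16×5 + 9×2 + 9×2 = 239
D: 14×1 + 13×5 + 14×0 + 16×4 + 9×4 + 9×0 = 179
E: 14×0 + 13×2 + 14×3 + 16×2 + 9×5 + 9×5 = 190
F: 14×3 + 13×1 + 14×2 + 16×1 + 9×0 + 9×1 = 108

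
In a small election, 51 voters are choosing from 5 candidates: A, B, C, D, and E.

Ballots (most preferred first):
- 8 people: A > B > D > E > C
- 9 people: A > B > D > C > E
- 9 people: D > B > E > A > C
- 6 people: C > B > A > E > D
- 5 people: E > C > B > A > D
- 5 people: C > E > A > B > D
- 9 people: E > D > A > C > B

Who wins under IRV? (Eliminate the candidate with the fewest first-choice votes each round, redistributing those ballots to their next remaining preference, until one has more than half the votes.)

E

Round 1: A 17, B 0, C 11, D 9, E 14. B eliminated.
Round 2: A 17, C 11, D 9, E 14. D eliminated.
Round 3: A 17, C 11, E 23. C eliminated.
Round 4: A 23, E 28. E has a majority (≥26).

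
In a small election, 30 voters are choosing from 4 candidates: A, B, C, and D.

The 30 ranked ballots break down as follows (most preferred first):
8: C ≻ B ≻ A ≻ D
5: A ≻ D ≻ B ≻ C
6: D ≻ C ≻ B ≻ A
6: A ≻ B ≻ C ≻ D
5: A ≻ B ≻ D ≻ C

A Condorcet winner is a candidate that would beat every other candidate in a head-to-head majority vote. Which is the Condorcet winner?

A vs B: 16–14
A vs C: 16–14
A vs D: 24–6
A beats every other candidate.

A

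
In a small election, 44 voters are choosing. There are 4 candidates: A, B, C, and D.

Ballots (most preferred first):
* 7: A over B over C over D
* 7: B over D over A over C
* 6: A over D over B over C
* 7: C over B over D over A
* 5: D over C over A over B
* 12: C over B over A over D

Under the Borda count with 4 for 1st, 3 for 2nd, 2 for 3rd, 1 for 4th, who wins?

B

A: 7×4 + 7×2 + 6×4 + 7×1 + 5×2 + 12×2 = 107
B: 7×3 + 7×4 + 6×2 + 7×3 + 5×1 + 12×3 = 123
C: 7×2 + 7×1 + 6×1 + 7×4 + 5×3 + 12×4 = 118
D: 7×1 + 7×3 + 6×3 + 7×2 + 5×4 + 12×1 = 92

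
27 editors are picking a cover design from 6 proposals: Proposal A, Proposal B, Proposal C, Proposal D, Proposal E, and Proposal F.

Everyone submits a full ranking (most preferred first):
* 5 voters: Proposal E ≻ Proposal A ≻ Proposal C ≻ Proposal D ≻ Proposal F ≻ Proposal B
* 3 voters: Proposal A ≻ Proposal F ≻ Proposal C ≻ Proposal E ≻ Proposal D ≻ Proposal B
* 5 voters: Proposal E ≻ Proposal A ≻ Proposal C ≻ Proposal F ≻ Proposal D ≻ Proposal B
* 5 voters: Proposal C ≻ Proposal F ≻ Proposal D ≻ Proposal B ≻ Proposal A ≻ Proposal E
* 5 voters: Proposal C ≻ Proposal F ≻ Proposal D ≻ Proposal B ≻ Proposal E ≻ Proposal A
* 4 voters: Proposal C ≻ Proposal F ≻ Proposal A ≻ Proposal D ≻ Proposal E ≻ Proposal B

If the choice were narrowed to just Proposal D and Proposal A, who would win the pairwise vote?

Proposal D is ranked above Proposal A on 10 ballots; Proposal A above Proposal D on 17.

Proposal A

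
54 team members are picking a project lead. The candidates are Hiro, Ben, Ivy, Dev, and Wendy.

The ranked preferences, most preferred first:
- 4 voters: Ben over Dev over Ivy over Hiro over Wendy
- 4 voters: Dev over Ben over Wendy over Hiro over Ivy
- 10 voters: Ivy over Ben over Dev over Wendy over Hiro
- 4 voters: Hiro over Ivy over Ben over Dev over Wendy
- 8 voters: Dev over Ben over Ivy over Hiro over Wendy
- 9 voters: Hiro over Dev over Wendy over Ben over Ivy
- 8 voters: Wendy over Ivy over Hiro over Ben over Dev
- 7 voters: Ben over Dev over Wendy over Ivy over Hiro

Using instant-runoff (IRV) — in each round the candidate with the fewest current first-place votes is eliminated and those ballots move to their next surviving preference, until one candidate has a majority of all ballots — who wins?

Dev

Round 1: Hiro 13, Ben 11, Ivy 10, Dev 12, Wendy 8. Wendy eliminated.
Round 2: Hiro 13, Ben 11, Ivy 18, Dev 12. Ben eliminated.
Round 3: Hiro 13, Ivy 18, Dev 23. Hiro eliminated.
Round 4: Ivy 22, Dev 32. Dev has a majority (≥28).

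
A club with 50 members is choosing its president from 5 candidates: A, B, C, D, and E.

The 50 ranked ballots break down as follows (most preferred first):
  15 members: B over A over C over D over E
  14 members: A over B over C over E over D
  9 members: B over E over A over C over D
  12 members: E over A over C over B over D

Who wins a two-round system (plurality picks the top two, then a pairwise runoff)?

Round 1 first-place votes: A 14, B 24, C 0, D 0, E 12. B and A advance.
Runoff: B is ranked above A on 24 ballots, A above B on 26.

A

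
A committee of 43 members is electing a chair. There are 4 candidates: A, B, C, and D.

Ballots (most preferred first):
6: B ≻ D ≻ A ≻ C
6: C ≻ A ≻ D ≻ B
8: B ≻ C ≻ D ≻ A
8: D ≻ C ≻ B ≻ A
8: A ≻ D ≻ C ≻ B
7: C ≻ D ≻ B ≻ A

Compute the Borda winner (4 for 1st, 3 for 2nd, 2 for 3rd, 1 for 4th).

D

A: 6×2 + 6×3 + 8×1 + 8×1 + 8×4 + 7×1 = 85
B: 6×4 + 6×1 + 8×4 + 8×2 + 8×1 + 7×2 = 100
C: 6×1 + 6×4 + 8×3 + 8×3 + 8×2 + 7×4 = 122
D: 6×3 + 6×2 + 8×2 + 8×4 + 8×3 + 7×3 = 123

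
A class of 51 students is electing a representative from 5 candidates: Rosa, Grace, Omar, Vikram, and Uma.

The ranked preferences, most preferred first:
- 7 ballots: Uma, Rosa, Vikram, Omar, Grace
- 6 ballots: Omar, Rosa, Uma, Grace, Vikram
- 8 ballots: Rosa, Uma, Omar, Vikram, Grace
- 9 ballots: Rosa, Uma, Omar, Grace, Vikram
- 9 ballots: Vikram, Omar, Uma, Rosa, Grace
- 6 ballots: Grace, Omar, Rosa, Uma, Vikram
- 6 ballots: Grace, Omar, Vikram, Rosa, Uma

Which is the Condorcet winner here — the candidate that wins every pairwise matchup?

Omar

Omar vs Rosa: 27–24
Omar vs Grace: 39–12
Omar vs Vikram: 35–16
Omar vs Uma: 27–24
Omar beats every other candidate.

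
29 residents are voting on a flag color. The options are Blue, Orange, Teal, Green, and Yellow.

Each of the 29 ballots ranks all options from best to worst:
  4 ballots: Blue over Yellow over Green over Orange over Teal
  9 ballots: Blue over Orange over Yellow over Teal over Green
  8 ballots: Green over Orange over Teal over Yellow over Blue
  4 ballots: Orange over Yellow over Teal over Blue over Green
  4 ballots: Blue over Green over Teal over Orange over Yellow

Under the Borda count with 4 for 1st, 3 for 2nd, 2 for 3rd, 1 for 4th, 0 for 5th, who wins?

Orange

Blue: 4×4 + 9×4 + 8×0 + 4×1 + 4×4 = 72
Orange: 4×1 + 9×3 + 8×3 + 4×4 + 4×1 = 75
Teal: 4×0 + 9×1 + 8×2 + 4×2 + 4×2 = 41
Green: 4×2 + 9×0 + 8×4 + 4×0 + 4×3 = 52
Yellow: 4×3 + 9×2 + 8×1 + 4×3 + 4×0 = 50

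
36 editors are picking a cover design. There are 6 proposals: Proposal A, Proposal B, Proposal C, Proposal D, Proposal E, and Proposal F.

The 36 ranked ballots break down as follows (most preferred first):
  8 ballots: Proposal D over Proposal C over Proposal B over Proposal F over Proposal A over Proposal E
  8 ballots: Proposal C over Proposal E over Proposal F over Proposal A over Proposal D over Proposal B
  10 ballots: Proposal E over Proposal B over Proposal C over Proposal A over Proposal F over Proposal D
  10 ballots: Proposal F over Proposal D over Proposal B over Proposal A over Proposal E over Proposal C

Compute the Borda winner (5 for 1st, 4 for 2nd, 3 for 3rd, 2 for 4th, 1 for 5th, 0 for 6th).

Proposal A: 8×1 + 8×2 + 10×2 + 10×2 = 64
Proposal B: 8×3 + 8×0 + 10×4 + 10×3 = 94
Proposal C: 8×4 + 8×5 + 10×3 + 10×0 = 102
Proposal D: 8×5 + 8×1 + 10×0 + 10×4 = 88
Proposal E: 8×0 + 8×4 + 10×5 + 10×1 = 92
Proposal F: 8×2 + 8×3 + 10×1 + 10×5 = 100

Proposal C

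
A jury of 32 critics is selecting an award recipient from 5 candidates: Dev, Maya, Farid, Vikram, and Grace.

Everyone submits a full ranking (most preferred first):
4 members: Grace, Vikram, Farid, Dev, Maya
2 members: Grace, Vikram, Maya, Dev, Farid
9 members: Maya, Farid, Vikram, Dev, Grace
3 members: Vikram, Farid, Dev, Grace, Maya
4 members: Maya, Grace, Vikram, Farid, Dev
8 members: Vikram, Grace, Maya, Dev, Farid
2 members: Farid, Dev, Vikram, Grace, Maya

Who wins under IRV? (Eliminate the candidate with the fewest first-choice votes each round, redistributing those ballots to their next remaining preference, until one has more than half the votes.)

Vikram

Round 1: Dev 0, Maya 13, Farid 2, Vikram 11, Grace 6. Dev eliminated.
Round 2: Maya 13, Farid 2, Vikram 11, Grace 6. Farid eliminated.
Round 3: Maya 13, Vikram 13, Grace 6. Grace eliminated.
Round 4: Maya 13, Vikram 19. Vikram has a majority (≥17).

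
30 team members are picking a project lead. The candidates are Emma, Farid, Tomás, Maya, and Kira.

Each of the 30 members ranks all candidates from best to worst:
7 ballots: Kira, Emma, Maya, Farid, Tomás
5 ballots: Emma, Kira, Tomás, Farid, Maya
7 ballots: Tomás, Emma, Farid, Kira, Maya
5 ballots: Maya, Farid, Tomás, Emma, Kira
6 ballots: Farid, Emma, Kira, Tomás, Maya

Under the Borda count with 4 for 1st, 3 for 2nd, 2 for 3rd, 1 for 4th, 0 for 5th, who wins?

Emma

Emma: 7×3 + 5×4 + 7×3 + 5×1 + 6×3 = 85
Farid: 7×1 + 5×1 + 7×2 + 5×3 + 6×4 = 65
Tomás: 7×0 + 5×2 + 7×4 + 5×2 + 6×1 = 54
Maya: 7×2 + 5×0 + 7×0 + 5×4 + 6×0 = 34
Kira: 7×4 + 5×3 + 7×1 + 5×0 + 6×2 = 62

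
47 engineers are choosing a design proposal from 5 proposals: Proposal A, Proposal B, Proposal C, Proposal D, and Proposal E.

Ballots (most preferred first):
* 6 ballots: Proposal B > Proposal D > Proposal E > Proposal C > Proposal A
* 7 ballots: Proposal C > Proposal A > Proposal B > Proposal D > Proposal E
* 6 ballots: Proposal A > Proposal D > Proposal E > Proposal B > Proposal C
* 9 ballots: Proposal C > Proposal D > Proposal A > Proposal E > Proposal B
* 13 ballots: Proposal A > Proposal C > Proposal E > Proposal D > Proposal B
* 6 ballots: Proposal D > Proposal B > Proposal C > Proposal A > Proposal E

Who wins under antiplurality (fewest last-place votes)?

Proposal D

Last-place votes: Proposal A 6, Proposal B 22, Proposal C 6, Proposal D 0, Proposal E 13.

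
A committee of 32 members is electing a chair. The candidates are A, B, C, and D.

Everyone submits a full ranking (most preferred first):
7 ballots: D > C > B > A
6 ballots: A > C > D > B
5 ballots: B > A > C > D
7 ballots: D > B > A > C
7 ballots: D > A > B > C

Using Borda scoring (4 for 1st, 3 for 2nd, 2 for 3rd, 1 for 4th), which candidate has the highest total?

D

A: 7×1 + 6×4 + 5×3 + 7×2 + 7×3 = 81
B: 7×2 + 6×1 + 5×4 + 7×3 + 7×2 = 75
C: 7×3 + 6×3 + 5×2 + 7×1 + 7×1 = 63
D: 7×4 + 6×2 + 5×1 + 7×4 + 7×4 = 101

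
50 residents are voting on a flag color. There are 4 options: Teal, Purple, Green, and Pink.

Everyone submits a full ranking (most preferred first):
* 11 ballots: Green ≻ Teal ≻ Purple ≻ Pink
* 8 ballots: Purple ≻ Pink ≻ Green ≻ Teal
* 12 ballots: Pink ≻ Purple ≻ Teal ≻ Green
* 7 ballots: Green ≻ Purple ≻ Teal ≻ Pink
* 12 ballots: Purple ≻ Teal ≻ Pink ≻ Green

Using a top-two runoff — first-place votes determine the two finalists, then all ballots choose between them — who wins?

Round 1 first-place votes: Teal 0, Purple 20, Green 18, Pink 12. Purple and Green advance.
Runoff: Purple is ranked above Green on 32 ballots, Green above Purple on 18.

Purple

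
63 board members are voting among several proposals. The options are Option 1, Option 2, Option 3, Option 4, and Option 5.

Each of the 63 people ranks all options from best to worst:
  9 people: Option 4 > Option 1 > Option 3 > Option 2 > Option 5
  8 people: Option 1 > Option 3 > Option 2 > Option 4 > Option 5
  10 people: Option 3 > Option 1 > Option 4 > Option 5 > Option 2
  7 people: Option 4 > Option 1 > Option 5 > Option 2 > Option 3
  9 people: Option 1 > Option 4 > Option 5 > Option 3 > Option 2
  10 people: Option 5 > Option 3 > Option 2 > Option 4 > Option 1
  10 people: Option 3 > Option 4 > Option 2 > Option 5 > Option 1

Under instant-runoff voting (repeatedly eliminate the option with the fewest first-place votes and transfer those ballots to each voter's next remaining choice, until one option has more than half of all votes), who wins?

Round 1: Option 1 17, Option 2 0, Option 3 20, Option 4 16, Option 5 10. Option 2 eliminated.
Round 2: Option 1 17, Option 3 20, Option 4 16, Option 5 10. Option 5 eliminated.
Round 3: Option 1 17, Option 3 30, Option 4 16. Option 4 eliminated.
Round 4: Option 1 33, Option 3 30. Option 1 has a majority (≥32).

Option 1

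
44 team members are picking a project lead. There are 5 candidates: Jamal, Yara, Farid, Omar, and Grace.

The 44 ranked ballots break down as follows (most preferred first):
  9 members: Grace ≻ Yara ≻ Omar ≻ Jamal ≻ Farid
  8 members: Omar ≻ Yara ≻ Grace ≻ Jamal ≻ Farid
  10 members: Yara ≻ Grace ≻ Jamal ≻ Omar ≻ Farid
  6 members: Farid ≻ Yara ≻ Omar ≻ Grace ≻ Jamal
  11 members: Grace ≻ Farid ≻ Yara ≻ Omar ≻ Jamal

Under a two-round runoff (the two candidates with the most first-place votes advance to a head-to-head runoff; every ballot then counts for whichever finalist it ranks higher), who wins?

Round 1 first-place votes: Jamal 0, Yara 10, Farid 6, Omar 8, Grace 20. Grace and Yara advance.
Runoff: Grace is ranked above Yara on 20 ballots, Yara above Grace on 24.

Yara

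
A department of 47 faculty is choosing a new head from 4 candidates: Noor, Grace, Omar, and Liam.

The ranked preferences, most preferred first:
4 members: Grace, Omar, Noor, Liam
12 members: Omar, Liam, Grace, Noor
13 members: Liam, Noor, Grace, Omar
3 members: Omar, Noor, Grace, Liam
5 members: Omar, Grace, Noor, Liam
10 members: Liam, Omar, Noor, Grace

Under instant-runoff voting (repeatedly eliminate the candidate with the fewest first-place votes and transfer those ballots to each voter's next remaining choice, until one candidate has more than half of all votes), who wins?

Round 1: Noor 0, Grace 4, Omar 20, Liam 23. Noor eliminated.
Round 2: Grace 4, Omar 20, Liam 23. Grace eliminated.
Round 3: Omar 24, Liam 23. Omar has a majority (≥24).

Omar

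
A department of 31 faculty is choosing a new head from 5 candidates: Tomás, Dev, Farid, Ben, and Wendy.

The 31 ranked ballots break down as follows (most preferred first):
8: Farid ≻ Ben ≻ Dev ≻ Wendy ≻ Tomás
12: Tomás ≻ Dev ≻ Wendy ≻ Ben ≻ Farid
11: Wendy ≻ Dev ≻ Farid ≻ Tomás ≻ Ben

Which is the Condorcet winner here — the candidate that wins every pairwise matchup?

Dev vs Tomás: 19–12
Dev vs Farid: 23–8
Dev vs Ben: 23–8
Dev vs Wendy: 20–11
Dev beats every other candidate.

Dev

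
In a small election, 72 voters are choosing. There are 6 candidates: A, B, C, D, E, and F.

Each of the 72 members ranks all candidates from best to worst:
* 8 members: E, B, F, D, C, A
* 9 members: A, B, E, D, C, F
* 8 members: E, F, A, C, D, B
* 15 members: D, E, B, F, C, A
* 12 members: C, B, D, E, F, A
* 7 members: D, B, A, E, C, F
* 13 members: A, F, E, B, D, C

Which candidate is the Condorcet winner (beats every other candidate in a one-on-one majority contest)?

E

E vs A: 43–29
E vs B: 44–28
E vs C: 60–12
E vs D: 38–34
E vs F: 59–13
E beats every other candidate.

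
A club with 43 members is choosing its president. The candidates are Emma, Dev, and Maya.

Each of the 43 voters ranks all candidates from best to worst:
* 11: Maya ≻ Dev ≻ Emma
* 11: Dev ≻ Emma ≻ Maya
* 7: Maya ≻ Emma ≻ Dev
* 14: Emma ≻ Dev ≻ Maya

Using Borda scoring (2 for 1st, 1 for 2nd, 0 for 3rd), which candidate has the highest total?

Dev

Emma: 11×0 + 11×1 + 7×1 + 14×2 = 46
Dev: 11×1 + 11×2 + 7×0 + 14×1 = 47
Maya: 11×2 + 11×0 + 7×2 + 14×0 = 36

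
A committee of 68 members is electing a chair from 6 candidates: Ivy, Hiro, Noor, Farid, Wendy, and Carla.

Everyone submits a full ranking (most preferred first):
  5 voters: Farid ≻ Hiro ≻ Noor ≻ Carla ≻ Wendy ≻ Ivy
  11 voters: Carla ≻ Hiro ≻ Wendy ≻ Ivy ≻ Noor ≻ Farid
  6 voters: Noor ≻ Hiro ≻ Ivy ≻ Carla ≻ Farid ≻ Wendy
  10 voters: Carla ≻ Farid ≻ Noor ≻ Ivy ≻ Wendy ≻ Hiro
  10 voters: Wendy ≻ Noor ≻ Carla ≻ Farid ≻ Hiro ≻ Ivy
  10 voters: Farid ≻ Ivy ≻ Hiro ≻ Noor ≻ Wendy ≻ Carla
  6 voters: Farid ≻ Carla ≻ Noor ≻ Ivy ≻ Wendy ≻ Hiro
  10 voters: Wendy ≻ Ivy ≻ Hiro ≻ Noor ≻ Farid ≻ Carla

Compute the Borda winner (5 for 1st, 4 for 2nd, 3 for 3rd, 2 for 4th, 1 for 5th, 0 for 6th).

Ivy: 5×0 + 11×2 + 6×3 + 10×2 + 10×0 + 10×4 + 6×2 + 10×4 = 152
Hiro: 5×4 + 11×4 + 6×4 + 10×0 + 10×1 + 10×3 + 6×0 + 10×3 = 158
Noor: 5×3 + 11×1 + 6×5 + 10×3 + 10×4 + 10×2 + 6×3 + 10×2 = 184
Farid: 5×5 + 11×0 + 6×1 + 10×4 + 10×2 + 10×5 + 6×5 + 10×1 = 181
Wendy: 5×1 + 11×3 + 6×0 + 10×1 + 10×5 + 10×1 + 6×1 + 10×5 = 164
Carla: 5×2 + 11×5 + 6×2 + 10×5 + 10×3 + 10×0 + 6×4 + 10×0 = 181

Noor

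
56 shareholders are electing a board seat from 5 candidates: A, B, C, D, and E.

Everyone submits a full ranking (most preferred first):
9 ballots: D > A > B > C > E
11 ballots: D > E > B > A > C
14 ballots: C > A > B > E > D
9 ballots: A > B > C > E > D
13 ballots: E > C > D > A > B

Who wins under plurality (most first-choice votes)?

D

First-place votes: A 9, B 0, C 14, D 20, E 13.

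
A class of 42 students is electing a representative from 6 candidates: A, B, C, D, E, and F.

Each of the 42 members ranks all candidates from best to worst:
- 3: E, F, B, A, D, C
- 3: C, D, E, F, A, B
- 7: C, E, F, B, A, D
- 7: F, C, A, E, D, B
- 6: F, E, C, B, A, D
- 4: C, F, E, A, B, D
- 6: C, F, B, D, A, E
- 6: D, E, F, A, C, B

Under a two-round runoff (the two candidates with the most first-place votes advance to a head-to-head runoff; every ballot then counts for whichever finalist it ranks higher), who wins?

Round 1 first-place votes: A 0, B 0, C 20, D 6, E 3, F 13. C and F advance.
Runoff: C is ranked above F on 20 ballots, F above C on 22.

F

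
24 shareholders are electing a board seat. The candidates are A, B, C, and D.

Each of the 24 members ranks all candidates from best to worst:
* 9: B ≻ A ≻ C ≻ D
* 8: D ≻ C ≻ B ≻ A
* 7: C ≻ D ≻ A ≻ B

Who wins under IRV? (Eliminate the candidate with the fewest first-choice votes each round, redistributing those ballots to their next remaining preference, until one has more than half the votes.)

D

Round 1: A 0, B 9, C 7, D 8. A eliminated.
Round 2: B 9, C 7, D 8. C eliminated.
Round 3: B 9, D 15. D has a majority (≥13).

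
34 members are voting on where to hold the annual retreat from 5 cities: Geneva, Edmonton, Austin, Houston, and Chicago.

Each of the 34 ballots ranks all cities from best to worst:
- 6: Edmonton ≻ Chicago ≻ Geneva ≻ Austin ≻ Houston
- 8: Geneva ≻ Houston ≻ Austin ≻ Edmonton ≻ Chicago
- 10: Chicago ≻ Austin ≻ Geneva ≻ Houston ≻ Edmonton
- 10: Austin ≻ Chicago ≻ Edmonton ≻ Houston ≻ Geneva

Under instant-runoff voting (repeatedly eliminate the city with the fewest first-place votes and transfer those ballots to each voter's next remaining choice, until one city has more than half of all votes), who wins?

Round 1: Geneva 8, Edmonton 6, Austin 10, Houston 0, Chicago 10. Houston eliminated.
Round 2: Geneva 8, Edmonton 6, Austin 10, Chicago 10. Edmonton eliminated.
Round 3: Geneva 8, Austin 10, Chicago 16. Geneva eliminated.
Round 4: Austin 18, Chicago 16. Austin has a majority (≥18).

Austin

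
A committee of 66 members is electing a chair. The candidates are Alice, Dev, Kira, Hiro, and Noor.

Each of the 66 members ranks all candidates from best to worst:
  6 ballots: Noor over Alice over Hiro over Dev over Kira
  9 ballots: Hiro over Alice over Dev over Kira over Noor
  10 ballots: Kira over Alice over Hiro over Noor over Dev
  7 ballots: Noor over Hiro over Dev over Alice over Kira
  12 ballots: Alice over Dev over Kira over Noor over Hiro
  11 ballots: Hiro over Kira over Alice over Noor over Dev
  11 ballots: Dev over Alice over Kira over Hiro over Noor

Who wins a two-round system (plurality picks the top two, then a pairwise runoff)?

Hiro

Round 1 first-place votes: Alice 12, Dev 11, Kira 10, Hiro 20, Noor 13. Hiro and Noor advance.
Runoff: Hiro is ranked above Noor on 41 ballots, Noor above Hiro on 25.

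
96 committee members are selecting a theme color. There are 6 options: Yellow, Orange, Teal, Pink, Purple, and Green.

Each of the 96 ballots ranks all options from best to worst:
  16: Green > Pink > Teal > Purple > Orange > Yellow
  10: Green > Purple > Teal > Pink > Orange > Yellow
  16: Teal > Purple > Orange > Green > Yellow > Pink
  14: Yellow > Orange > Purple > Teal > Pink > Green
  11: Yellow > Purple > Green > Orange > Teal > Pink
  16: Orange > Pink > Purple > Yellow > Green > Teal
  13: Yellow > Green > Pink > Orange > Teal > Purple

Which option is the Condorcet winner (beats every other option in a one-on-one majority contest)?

Purple vs Yellow: 58–38
Purple vs Orange: 53–43
Purple vs Teal: 51–45
Purple vs Pink: 51–45
Purple vs Green: 57–39
Purple beats every other option.

Purple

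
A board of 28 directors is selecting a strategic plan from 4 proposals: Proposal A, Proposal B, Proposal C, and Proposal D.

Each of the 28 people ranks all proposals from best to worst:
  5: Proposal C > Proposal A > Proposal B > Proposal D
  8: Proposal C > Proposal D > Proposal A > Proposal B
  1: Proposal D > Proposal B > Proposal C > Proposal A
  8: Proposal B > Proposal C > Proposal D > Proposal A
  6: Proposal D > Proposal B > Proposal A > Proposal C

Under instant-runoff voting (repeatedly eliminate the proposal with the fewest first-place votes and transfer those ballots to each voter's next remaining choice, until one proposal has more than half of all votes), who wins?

Round 1: Proposal A 0, Proposal B 8, Proposal C 13, Proposal D 7. Proposal A eliminated.
Round 2: Proposal B 8, Proposal C 13, Proposal D 7. Proposal D eliminated.
Round 3: Proposal B 15, Proposal C 13. Proposal B has a majority (≥15).

Proposal B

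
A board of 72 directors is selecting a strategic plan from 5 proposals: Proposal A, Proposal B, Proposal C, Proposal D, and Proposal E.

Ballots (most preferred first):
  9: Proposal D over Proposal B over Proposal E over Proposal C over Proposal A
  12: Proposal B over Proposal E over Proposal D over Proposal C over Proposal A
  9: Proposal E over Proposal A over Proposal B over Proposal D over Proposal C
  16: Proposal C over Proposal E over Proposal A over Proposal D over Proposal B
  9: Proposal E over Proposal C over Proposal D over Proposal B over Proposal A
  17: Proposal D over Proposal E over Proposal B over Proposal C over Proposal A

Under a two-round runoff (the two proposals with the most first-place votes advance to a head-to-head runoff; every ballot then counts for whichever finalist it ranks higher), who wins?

Round 1 first-place votes: Proposal A 0, Proposal B 12, Proposal C 16, Proposal D 26, Proposal E 18. Proposal D and Proposal E advance.
Runoff: Proposal D is ranked above Proposal E on 26 ballots, Proposal E above Proposal D on 46.

Proposal E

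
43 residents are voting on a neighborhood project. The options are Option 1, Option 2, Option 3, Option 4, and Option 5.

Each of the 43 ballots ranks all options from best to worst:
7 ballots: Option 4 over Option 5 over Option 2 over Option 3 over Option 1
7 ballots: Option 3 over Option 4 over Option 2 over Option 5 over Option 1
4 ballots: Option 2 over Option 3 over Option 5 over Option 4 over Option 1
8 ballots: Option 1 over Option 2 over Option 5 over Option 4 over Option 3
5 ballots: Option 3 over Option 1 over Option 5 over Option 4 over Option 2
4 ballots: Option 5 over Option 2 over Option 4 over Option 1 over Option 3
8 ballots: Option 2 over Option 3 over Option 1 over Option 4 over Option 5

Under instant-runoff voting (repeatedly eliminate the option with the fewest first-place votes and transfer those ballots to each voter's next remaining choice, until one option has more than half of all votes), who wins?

Round 1: Option 1 8, Option 2 12, Option 3 12, Option 4 7, Option 5 4. Option 5 eliminated.
Round 2: Option 1 8, Option 2 16, Option 3 12, Option 4 7. Option 4 eliminated.
Round 3: Option 1 8, Option 2 23, Option 3 12. Option 2 has a majority (≥22).

Option 2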